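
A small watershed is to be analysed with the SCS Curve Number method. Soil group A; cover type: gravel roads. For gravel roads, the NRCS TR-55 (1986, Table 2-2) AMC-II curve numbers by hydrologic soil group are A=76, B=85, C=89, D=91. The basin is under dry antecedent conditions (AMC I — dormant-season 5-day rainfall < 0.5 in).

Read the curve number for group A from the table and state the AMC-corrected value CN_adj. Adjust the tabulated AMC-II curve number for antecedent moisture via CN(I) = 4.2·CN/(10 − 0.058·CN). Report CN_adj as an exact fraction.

NRCS table: gravel roads, soil group A → CN(II) = 76
CN(I) from CN(II)=76: (4.2·76)/(10 − 0.058·76) = 13300/233 ≈ 57.082

CN_adj = 13300/233 ≈ 57.082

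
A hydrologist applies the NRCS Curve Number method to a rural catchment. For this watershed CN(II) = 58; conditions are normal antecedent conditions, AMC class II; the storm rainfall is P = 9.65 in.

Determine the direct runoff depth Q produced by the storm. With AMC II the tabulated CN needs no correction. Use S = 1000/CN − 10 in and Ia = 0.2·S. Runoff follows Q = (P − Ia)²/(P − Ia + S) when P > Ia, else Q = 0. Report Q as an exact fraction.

Q = 22629049/5195060 in ≈ 4.356 in

CN(II) = 58; AMC II needs no correction.
Max retention: S = 1000/58 − 10 = 210/29 in (≈ 7.241 in)
Ia = 0.2·(210/29) = 42/29 in ≈ 1.448 in
P − Ia = 9.650 − 1.448 = 4757/580 ≈ 8.202 in (> 0, runoff occurs)
Q = (4757/580)²/((4757/580) + 210/29) = (22629049/336400)/(8957/580) = 22629049/5195060 in ≈ 4.356 in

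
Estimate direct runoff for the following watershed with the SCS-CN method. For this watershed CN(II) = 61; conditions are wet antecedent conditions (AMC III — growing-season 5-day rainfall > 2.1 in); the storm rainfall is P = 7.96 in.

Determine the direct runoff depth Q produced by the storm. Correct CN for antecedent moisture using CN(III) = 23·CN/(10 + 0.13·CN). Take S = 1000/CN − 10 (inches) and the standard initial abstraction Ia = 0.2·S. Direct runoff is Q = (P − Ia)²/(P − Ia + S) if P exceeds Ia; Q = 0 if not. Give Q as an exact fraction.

Wet (AMC III): CN(III) = 23·61/(10 + 0.13·61) = 1403/(1793/100) = 140300/1793 ≈ 78.249
Retention S: 1000/CN − 10 with CN=78.249 → S = 3900/1403 ≈ 2.780 in
Ia = 0.2S: 0.2·2.780 = 0.556 in (exactly 780/1403)
Since P=7.960 > Ia=0.556: effective rainfall P−Ia = 259697/35075 in
Runoff Q = (P−Ia)²/(P−Ia+S) = (7.404)²/(7.404+2.780) = 67442531809/12528684775 ≈ 5.383 in

Q = 67442531809/12528684775 in ≈ 5.383 in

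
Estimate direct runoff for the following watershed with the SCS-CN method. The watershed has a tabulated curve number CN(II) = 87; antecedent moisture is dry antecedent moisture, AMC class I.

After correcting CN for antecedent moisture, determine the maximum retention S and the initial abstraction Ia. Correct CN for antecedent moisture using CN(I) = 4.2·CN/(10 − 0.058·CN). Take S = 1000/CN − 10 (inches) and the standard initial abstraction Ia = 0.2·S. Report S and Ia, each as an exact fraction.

Adjust CN=87 to AMC I: 4.2·87/(10 − 0.058·87) → (1827/5) ÷ (2477/500) = 182700/2477 ≈ 73.759
S = 1000/(182700/2477) − 10 = 6500/1827 in ≈ 3.558 in
Ia = 0.2S: 0.2·3.558 = 0.712 in (exactly 1300/1827)

S = 6500/1827 in ≈ 3.558 in; Ia = 1300/1827 in ≈ 0.712 in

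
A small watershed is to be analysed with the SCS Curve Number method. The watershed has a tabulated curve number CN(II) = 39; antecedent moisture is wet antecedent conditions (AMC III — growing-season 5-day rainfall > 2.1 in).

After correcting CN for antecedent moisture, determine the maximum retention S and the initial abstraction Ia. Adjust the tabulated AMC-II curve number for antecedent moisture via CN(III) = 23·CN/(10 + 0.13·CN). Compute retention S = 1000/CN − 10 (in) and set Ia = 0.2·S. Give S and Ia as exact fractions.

S = 6100/897 in ≈ 6.800 in; Ia = 1220/897 in ≈ 1.360 in

Adjust CN=39 to AMC III: 23·39/(10 + 0.13·39) → 897 ÷ (1507/100) = 89700/1507 ≈ 59.522
Max retention: S = 1000/(89700/1507) − 10 = 6100/897 in (≈ 6.800 in)
Initial abstraction Ia = S/5 = (6100/897)/5 = 1220/897 ≈ 1.360 in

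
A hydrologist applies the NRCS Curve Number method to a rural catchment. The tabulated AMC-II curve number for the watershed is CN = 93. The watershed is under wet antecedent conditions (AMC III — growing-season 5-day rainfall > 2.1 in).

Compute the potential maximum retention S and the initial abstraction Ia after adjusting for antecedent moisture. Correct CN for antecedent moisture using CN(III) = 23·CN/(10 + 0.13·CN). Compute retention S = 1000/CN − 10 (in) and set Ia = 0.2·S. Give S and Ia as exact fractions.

Wet (AMC III): CN(III) = 23·93/(10 + 0.13·93) = 2139/(2209/100) = 213900/2209 ≈ 96.831
S = 1000/(213900/2209) − 10 = 700/2139 in ≈ 0.327 in
Initial abstraction Ia = S/5 = (700/2139)/5 = 140/2139 ≈ 0.065 in

S = 700/2139 in ≈ 0.327 in; Ia = 140/2139 in ≈ 0.065 in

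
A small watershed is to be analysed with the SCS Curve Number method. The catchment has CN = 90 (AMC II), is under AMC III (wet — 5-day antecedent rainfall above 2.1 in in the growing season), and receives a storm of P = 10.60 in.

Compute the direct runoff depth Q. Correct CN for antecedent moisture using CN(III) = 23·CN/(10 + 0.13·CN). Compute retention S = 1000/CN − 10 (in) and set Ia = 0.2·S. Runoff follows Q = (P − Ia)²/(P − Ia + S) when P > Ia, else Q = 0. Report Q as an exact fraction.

Q = 118178641/11768985 in ≈ 10.042 in

Wet (AMC III): CN(III) = 23·90/(10 + 0.13·90) = 2070/(217/10) = 20700/217 ≈ 95.392
Retention S: 1000/CN − 10 with CN=95.392 → S = 100/207 ≈ 0.483 in
Ia = 0.2S: 0.2·0.483 = 0.097 in (exactly 20/207)
Excess rainfall: 10.600 − 0.097 = 10.503 in; P > Ia so Q > 0
Runoff Q = (P−Ia)²/(P−Ia+S) = (10.503)²/(10.503+0.483) = 118178641/11768985 ≈ 10.042 in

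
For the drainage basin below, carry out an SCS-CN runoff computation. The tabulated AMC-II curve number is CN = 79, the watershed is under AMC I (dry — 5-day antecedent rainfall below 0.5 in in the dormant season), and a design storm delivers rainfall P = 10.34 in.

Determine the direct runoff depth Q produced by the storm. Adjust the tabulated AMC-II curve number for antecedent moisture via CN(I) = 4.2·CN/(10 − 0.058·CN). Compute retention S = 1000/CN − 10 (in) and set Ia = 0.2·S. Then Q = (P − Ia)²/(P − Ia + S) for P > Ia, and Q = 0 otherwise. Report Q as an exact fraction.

Q = 1284720649/240329850 in ≈ 5.346 in

Dry (AMC I): CN(I) = 4.2·79/(10 − 0.058·79) = (1659/5)/(2709/500) = 7900/129 ≈ 61.240
Max retention: S = 1000/(7900/129) − 10 = 500/79 in (≈ 6.329 in)
Ia = 0.2S: 0.2·6.329 = 1.266 in (exactly 100/79)
P − Ia = 10.340 − 1.266 = 35843/3950 ≈ 9.074 in (> 0, runoff occurs)
Runoff Q = (P−Ia)²/(P−Ia+S) = (9.074)²/(9.074+6.329) = 1284720649/240329850 ≈ 5.346 in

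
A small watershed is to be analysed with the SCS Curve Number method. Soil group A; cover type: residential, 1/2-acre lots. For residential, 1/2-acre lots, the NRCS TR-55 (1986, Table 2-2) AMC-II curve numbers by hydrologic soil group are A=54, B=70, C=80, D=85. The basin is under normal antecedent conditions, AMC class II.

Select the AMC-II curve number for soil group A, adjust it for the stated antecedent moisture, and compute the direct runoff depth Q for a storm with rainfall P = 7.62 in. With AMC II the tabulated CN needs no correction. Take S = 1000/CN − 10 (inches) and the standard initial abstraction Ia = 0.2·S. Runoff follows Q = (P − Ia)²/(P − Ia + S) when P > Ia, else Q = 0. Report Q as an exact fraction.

NRCS table: residential, 1/2-acre lots, soil group A → CN(II) = 54
CN(II) = 54; AMC II needs no correction.
Max retention: S = 1000/54 − 10 = 230/27 in (≈ 8.519 in)
Ia = 0.2·(230/27) = 46/27 in ≈ 1.704 in
P − Ia = 7.620 − 1.704 = 7987/1350 ≈ 5.916 in (> 0, runoff occurs)
Runoff Q = (P−Ia)²/(P−Ia+S) = (5.916)²/(5.916+8.519) = 63792169/26307450 ≈ 2.425 in

Q = 63792169/26307450 in ≈ 2.425 in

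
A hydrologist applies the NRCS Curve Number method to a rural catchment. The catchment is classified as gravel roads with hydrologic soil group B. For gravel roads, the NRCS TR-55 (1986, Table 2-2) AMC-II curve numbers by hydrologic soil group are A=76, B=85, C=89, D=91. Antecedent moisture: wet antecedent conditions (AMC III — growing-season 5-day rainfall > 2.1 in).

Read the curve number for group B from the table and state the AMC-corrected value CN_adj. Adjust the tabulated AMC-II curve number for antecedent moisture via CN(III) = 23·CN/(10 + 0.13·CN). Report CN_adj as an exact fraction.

CN_adj = 39100/421 ≈ 92.874

NRCS table: gravel roads, soil group B → CN(II) = 85
CN(III) from CN(II)=85: (23·85)/(10 + 0.13·85) = 39100/421 ≈ 92.874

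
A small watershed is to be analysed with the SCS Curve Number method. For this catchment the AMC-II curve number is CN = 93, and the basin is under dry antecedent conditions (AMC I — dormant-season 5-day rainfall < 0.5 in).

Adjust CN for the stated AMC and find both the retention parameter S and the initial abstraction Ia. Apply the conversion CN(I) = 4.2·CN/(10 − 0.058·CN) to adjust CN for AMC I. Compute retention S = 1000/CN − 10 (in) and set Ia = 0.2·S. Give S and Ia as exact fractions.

Adjust CN=93 to AMC I: 4.2·93/(10 − 0.058·93) → (1953/5) ÷ (2303/500) = 27900/329 ≈ 84.802
Max retention: S = 1000/(27900/329) − 10 = 500/279 in (≈ 1.792 in)
Ia = 0.2·(500/279) = 100/279 in ≈ 0.358 in

S = 500/279 in ≈ 1.792 in; Ia = 100/279 in ≈ 0.358 in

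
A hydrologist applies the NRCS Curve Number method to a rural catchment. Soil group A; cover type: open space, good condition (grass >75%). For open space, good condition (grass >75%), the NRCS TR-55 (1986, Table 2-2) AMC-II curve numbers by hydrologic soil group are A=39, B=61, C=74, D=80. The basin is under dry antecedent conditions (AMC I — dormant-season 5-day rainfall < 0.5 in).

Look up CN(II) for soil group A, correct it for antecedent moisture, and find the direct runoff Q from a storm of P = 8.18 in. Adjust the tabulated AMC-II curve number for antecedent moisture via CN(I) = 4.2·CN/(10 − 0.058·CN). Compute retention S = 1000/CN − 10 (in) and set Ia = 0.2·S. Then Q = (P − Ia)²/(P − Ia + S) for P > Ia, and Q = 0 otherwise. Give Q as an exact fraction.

NRCS table: open space, good condition (grass >75%), soil group A → CN(II) = 39
CN(I) from CN(II)=39: (4.2·39)/(10 − 0.058·39) = 81900/3869 ≈ 21.168
Retention S: 1000/CN − 10 with CN=21.168 → S = 30500/819 ≈ 37.241 in
Ia = 0.2S: 0.2·37.241 = 7.448 in (exactly 6100/819)
Excess rainfall: 8.180 − 7.448 = 0.732 in; P > Ia so Q > 0
Q: (29971/40950)² ÷ (1554971/40950) = 898260841/63676062450 in (≈ 0.014 in)

Q = 898260841/63676062450 in ≈ 0.014 in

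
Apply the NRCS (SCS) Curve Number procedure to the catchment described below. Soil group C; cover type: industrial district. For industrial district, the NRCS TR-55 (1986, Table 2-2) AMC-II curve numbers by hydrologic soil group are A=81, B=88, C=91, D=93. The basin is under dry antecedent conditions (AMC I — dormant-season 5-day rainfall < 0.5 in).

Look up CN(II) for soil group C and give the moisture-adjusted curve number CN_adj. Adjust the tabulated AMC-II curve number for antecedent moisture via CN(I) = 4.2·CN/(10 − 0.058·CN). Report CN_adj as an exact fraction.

NRCS table: industrial district, soil group C → CN(II) = 91
Adjust CN=91 to AMC I: 4.2·91/(10 − 0.058·91) → (1911/5) ÷ (2361/500) = 63700/787 ≈ 80.940

CN_adj = 63700/787 ≈ 80.940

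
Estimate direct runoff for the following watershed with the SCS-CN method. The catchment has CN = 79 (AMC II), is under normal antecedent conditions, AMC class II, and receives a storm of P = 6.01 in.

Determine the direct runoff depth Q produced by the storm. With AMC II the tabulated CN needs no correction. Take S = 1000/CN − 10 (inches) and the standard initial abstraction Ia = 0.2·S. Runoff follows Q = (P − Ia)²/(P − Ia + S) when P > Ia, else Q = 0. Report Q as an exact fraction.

AMC II — tabulated CN = 79 applies directly.
S = 1000/79 − 10 = 210/79 in ≈ 2.658 in
Ia = 0.2·(210/79) = 42/79 in ≈ 0.532 in
Excess rainfall: 6.010 − 0.532 = 5.478 in; P > Ia so Q > 0
Q: (43279/7900)² ÷ (64279/7900) = 1873071841/507804100 in (≈ 3.689 in)

Q = 1873071841/507804100 in ≈ 3.689 in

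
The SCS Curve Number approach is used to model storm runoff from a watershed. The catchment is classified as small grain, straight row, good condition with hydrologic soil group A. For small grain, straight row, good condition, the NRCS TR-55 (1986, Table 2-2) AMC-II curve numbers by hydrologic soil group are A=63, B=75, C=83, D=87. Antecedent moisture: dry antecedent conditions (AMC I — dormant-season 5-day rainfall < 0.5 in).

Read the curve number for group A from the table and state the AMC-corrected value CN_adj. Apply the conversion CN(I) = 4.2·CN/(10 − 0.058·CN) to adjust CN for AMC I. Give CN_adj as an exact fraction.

NRCS table: small grain, straight row, good condition, soil group A → CN(II) = 63
CN(I) from CN(II)=63: (4.2·63)/(10 − 0.058·63) = 132300/3173 ≈ 41.696

CN_adj = 132300/3173 ≈ 41.696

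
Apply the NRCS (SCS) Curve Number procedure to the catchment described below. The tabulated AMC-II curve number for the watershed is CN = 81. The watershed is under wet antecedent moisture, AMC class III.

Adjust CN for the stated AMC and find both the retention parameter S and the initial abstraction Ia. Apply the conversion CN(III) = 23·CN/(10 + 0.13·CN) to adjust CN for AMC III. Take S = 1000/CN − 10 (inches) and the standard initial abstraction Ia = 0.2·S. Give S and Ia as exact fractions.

CN(III) from CN(II)=81: (23·81)/(10 + 0.13·81) = 186300/2053 ≈ 90.745
Retention S: 1000/CN − 10 with CN=90.745 → S = 1900/1863 ≈ 1.020 in
Ia = 0.2·(1900/1863) = 380/1863 in ≈ 0.204 in

S = 1900/1863 in ≈ 1.020 in; Ia = 380/1863 in ≈ 0.204 in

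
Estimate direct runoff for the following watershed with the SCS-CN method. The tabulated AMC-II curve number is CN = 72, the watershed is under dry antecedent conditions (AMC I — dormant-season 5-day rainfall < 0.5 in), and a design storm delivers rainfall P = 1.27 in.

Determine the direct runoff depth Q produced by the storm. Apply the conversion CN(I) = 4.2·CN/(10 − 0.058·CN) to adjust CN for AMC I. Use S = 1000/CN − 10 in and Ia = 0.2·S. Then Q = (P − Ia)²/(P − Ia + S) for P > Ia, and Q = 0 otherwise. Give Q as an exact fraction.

Q = 0 in ≈ 0.000 in

Dry (AMC I): CN(I) = 4.2·72/(10 − 0.058·72) = (1512/5)/(728/125) = 675/13 ≈ 51.923
Retention S: 1000/CN − 10 with CN=51.923 → S = 250/27 ≈ 9.259 in
Ia = 0.2S: 0.2·9.259 = 1.852 in (exactly 50/27)
P = 1.270 ≤ Ia = 1.852 in: entire storm abstracted, Q = 0.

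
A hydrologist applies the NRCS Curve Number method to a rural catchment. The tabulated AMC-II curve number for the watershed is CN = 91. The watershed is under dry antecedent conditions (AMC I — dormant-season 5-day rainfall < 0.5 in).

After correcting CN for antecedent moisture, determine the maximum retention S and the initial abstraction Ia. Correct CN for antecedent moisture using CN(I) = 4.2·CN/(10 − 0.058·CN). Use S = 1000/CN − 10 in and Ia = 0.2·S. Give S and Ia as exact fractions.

CN(I) from CN(II)=91: (4.2·91)/(10 − 0.058·91) = 63700/787 ≈ 80.940
Retention S: 1000/CN − 10 with CN=80.940 → S = 1500/637 ≈ 2.355 in
Initial abstraction Ia = S/5 = (1500/637)/5 = 300/637 ≈ 0.471 in

S = 1500/637 in ≈ 2.355 in; Ia = 300/637 in ≈ 0.471 in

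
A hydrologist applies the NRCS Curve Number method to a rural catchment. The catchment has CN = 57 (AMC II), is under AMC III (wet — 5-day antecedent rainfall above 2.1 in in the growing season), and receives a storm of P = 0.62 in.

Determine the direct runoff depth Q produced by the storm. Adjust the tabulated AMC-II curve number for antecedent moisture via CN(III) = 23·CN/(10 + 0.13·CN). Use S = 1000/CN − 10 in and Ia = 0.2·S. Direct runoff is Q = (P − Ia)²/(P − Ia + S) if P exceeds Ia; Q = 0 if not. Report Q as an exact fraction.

Q = 0 in ≈ 0.000 in

Wet (AMC III): CN(III) = 23·57/(10 + 0.13·57) = 1311/(1741/100) = 131100/1741 ≈ 75.302
S = 1000/(131100/1741) − 10 = 4300/1311 in ≈ 3.280 in
Ia = 0.2S: 0.2·3.280 = 0.656 in (exactly 860/1311)
P = 0.620 ≤ Ia = 0.656 in: entire storm abstracted, Q = 0.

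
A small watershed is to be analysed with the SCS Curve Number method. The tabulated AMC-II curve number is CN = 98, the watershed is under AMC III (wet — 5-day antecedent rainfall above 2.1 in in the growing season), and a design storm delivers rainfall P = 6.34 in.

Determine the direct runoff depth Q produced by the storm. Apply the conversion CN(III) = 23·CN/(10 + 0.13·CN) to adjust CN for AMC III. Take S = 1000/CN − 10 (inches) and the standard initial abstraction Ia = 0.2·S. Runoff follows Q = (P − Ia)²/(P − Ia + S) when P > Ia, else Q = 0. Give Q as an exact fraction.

Q = 126920475081/20356944650 in ≈ 6.235 in

Wet (AMC III): CN(III) = 23·98/(10 + 0.13·98) = 2254/(1137/50) = 112700/1137 ≈ 99.120
S = 1000/(112700/1137) − 10 = 100/1127 in ≈ 0.089 in
Ia = 0.2·(100/1127) = 20/1127 in ≈ 0.018 in
Excess rainfall: 6.340 − 0.018 = 6.322 in; P > Ia so Q > 0
Q: (356259/56350)² ÷ (361259/56350) = 126920475081/20356944650 in (≈ 6.235 in)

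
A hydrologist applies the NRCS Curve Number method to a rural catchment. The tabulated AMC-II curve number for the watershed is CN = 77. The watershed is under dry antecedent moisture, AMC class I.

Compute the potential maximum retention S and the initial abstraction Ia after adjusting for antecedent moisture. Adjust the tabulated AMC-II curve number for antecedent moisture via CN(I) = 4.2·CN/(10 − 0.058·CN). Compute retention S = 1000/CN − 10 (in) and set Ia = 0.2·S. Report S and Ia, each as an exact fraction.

CN(I) from CN(II)=77: (4.2·77)/(10 − 0.058·77) = 161700/2767 ≈ 58.439
Retention S: 1000/CN − 10 with CN=58.439 → S = 11500/1617 ≈ 7.112 in
Initial abstraction Ia = S/5 = (11500/1617)/5 = 2300/1617 ≈ 1.422 in

S = 11500/1617 in ≈ 7.112 in; Ia = 2300/1617 in ≈ 1.422 in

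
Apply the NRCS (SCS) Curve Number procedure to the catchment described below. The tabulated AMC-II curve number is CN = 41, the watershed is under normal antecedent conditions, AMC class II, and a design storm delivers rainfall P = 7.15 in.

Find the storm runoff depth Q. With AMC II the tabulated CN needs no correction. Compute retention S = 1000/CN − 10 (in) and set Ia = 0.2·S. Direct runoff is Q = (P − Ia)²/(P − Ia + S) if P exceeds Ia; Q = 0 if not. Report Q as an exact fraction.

Average conditions: CN = 41 (no AMC adjustment).
S = 1000/41 − 10 = 590/41 in ≈ 14.390 in
Ia = 0.2·(590/41) = 118/41 in ≈ 2.878 in
Since P=7.150 > Ia=2.878: effective rainfall P−Ia = 3503/820 in
Runoff Q = (P−Ia)²/(P−Ia+S) = (4.272)²/(4.272+14.390) = 12271009/12548460 ≈ 0.978 in

Q = 12271009/12548460 in ≈ 0.978 in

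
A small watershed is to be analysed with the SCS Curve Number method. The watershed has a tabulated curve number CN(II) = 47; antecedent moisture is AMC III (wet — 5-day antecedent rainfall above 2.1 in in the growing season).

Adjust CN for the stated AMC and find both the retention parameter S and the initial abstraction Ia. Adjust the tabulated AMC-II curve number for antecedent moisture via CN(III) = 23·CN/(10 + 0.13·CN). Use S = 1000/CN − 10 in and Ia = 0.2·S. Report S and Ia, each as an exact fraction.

Wet (AMC III): CN(III) = 23·47/(10 + 0.13·47) = 1081/(1611/100) = 108100/1611 ≈ 67.101
Retention S: 1000/CN − 10 with CN=67.101 → S = 5300/1081 ≈ 4.903 in
Initial abstraction Ia = S/5 = (5300/1081)/5 = 1060/1081 ≈ 0.981 in

S = 5300/1081 in ≈ 4.903 in; Ia = 1060/1081 in ≈ 0.981 in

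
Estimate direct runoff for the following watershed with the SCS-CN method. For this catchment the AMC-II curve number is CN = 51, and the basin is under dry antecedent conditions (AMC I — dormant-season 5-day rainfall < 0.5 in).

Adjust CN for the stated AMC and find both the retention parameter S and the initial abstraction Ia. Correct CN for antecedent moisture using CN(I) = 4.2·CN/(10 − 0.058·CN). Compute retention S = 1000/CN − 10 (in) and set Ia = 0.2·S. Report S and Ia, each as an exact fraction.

Dry (AMC I): CN(I) = 4.2·51/(10 − 0.058·51) = (1071/5)/(3521/500) = 15300/503 ≈ 30.417
Retention S: 1000/CN − 10 with CN=30.417 → S = 3500/153 ≈ 22.876 in
Ia = 0.2·(3500/153) = 700/153 in ≈ 4.575 in

S = 3500/153 in ≈ 22.876 in; Ia = 700/153 in ≈ 4.575 in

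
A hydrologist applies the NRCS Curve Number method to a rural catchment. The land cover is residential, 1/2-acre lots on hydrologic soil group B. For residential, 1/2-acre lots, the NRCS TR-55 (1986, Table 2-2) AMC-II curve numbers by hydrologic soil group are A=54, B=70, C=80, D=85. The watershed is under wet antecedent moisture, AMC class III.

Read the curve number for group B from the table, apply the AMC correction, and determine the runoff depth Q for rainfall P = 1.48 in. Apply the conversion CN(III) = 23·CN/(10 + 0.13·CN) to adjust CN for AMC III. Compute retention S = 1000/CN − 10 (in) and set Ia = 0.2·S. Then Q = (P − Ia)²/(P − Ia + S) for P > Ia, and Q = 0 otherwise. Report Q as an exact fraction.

Q = 19864849/48126925 in ≈ 0.413 in

NRCS table: residential, 1/2-acre lots, soil group B → CN(II) = 70
Wet (AMC III): CN(III) = 23·70/(10 + 0.13·70) = 1610/(191/10) = 16100/191 ≈ 84.293
S = 1000/(16100/191) − 10 = 300/161 in ≈ 1.863 in
Ia = 0.2S: 0.2·1.863 = 0.373 in (exactly 60/161)
Excess rainfall: 1.480 − 0.373 = 1.107 in; P > Ia so Q > 0
Runoff Q = (P−Ia)²/(P−Ia+S) = (1.107)²/(1.107+1.863) = 19864849/48126925 ≈ 0.413 in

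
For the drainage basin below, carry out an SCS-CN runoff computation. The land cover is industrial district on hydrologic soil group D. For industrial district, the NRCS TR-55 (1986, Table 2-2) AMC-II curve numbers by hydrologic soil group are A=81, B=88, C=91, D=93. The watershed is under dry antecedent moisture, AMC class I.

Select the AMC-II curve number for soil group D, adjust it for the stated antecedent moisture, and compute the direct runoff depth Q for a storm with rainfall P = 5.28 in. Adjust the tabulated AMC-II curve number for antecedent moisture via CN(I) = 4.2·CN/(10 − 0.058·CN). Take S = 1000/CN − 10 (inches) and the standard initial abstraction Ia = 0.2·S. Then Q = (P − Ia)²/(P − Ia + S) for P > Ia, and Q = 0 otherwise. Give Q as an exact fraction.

Q = 294602896/81656325 in ≈ 3.608 in

NRCS table: industrial district, soil group D → CN(II) = 93
Adjust CN=93 to AMC I: 4.2·93/(10 − 0.058·93) → (1953/5) ÷ (2303/500) = 27900/329 ≈ 84.802
S = 1000/(27900/329) − 10 = 500/279 in ≈ 1.792 in
Ia = 0.2·(500/279) = 100/279 in ≈ 0.358 in
Since P=5.280 > Ia=0.358: effective rainfall P−Ia = 34328/6975 in
Q: (34328/6975)² ÷ (46828/6975) = 294602896/81656325 in (≈ 3.608 in)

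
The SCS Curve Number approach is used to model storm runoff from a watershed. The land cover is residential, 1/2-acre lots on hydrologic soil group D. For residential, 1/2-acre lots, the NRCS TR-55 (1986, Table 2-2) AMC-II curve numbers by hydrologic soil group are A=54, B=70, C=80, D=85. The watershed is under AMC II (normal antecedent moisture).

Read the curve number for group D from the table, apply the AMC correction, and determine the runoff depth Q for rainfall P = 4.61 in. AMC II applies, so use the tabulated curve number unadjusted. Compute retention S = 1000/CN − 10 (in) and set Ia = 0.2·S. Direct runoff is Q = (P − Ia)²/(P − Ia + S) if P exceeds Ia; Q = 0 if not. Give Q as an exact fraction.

Q = 52374169/17402900 in ≈ 3.010 in

NRCS table: residential, 1/2-acre lots, soil group D → CN(II) = 85
CN(II) = 85; AMC II needs no correction.
S = 1000/85 − 10 = 30/17 in ≈ 1.765 in
Initial abstraction Ia = S/5 = (30/17)/5 = 6/17 ≈ 0.353 in
P − Ia = 4.610 − 0.353 = 7237/1700 ≈ 4.257 in (> 0, runoff occurs)
Runoff Q = (P−Ia)²/(P−Ia+S) = (4.257)²/(4.257+1.765) = 52374169/17402900 ≈ 3.010 in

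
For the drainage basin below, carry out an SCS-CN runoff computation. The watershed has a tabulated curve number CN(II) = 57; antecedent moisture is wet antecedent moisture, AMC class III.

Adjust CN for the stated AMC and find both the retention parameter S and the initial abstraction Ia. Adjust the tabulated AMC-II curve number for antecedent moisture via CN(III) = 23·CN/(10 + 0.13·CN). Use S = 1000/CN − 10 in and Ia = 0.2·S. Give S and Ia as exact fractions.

Adjust CN=57 to AMC III: 23·57/(10 + 0.13·57) → 1311 ÷ (1741/100) = 131100/1741 ≈ 75.302
Retention S: 1000/CN − 10 with CN=75.302 → S = 4300/1311 ≈ 3.280 in
Initial abstraction Ia = S/5 = (4300/1311)/5 = 860/1311 ≈ 0.656 in

S = 4300/1311 in ≈ 3.280 in; Ia = 860/1311 in ≈ 0.656 in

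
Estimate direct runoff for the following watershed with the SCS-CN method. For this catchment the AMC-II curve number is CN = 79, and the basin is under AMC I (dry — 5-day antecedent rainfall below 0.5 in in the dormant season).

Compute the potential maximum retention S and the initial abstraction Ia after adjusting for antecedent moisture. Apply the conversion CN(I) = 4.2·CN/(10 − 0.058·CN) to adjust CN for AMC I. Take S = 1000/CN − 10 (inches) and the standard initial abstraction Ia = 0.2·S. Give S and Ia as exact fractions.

S = 500/79 in ≈ 6.329 in; Ia = 100/79 in ≈ 1.266 in

Dry (AMC I): CN(I) = 4.2·79/(10 − 0.058·79) = (1659/5)/(2709/500) = 7900/129 ≈ 61.240
Max retention: S = 1000/(7900/129) − 10 = 500/79 in (≈ 6.329 in)
Ia = 0.2S: 0.2·6.329 = 1.266 in (exactly 100/79)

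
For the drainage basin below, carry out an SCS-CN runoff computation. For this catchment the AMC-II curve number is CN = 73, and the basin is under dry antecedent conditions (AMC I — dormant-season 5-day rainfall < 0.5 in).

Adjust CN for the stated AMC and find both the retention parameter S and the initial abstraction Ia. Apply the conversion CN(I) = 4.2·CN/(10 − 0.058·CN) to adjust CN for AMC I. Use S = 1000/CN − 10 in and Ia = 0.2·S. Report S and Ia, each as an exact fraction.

CN(I) from CN(II)=73: (4.2·73)/(10 − 0.058·73) = 51100/961 ≈ 53.174
Retention S: 1000/CN − 10 with CN=53.174 → S = 4500/511 ≈ 8.806 in
Ia = 0.2·(4500/511) = 900/511 in ≈ 1.761 in

S = 4500/511 in ≈ 8.806 in; Ia = 900/511 in ≈ 1.761 in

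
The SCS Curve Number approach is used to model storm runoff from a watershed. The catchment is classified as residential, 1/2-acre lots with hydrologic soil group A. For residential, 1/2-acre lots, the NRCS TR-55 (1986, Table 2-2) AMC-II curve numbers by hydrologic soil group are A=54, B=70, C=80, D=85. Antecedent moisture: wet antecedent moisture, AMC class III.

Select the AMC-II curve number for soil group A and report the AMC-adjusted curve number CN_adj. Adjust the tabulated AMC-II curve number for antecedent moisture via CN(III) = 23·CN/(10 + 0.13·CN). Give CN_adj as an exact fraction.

CN_adj = 2700/37 ≈ 72.973

NRCS table: residential, 1/2-acre lots, soil group A → CN(II) = 54
CN(III) from CN(II)=54: (23·54)/(10 + 0.13·54) = 2700/37 ≈ 72.973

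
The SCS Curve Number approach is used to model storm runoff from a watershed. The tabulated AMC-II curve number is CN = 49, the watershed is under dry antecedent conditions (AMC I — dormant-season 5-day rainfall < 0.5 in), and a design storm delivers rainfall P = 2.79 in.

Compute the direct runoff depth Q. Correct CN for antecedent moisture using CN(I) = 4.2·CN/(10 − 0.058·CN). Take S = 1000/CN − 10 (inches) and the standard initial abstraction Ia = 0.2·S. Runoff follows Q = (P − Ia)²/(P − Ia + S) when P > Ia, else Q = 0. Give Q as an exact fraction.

Q = 0 in ≈ 0.000 in

Adjust CN=49 to AMC I: 4.2·49/(10 − 0.058·49) → (1029/5) ÷ (3579/500) = 34300/1193 ≈ 28.751
Retention S: 1000/CN − 10 with CN=28.751 → S = 8500/343 ≈ 24.781 in
Ia = 0.2·(8500/343) = 1700/343 in ≈ 4.956 in
P = 2.790 ≤ Ia = 4.956 in: entire storm abstracted, Q = 0.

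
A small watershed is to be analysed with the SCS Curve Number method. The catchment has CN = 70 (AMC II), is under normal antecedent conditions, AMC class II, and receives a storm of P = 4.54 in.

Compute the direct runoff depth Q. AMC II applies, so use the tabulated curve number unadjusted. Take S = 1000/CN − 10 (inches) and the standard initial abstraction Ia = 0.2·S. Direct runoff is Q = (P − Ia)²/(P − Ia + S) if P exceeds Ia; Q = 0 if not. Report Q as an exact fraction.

Q = 1661521/976150 in ≈ 1.702 in

AMC II — tabulated CN = 70 applies directly.
S = 1000/70 − 10 = 30/7 in ≈ 4.286 in
Ia = 0.2·(30/7) = 6/7 in ≈ 0.857 in
Since P=4.540 > Ia=0.857: effective rainfall P−Ia = 1289/350 in
Q = (1289/350)²/((1289/350) + 30/7) = (1661521/122500)/(2789/350) = 1661521/976150 in ≈ 1.702 in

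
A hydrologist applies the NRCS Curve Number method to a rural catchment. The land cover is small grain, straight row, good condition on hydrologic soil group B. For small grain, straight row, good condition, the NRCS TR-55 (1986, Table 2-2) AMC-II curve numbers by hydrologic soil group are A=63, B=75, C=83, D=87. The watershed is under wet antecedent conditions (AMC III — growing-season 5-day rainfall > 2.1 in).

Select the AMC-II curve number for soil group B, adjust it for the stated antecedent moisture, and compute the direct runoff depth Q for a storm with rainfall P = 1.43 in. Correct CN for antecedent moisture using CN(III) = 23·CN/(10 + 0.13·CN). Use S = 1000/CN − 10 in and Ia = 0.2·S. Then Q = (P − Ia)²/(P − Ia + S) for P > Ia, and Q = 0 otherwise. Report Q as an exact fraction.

NRCS table: small grain, straight row, good condition, soil group B → CN(II) = 75
Wet (AMC III): CN(III) = 23·75/(10 + 0.13·75) = 1725/(79/4) = 6900/79 ≈ 87.342
Retention S: 1000/CN − 10 with CN=87.342 → S = 100/69 ≈ 1.449 in
Ia = 0.2S: 0.2·1.449 = 0.290 in (exactly 20/69)
P − Ia = 1.430 − 0.290 = 7867/6900 ≈ 1.140 in (> 0, runoff occurs)
Runoff Q = (P−Ia)²/(P−Ia+S) = (1.140)²/(1.140+1.449) = 61889689/123282300 ≈ 0.502 in

Q = 61889689/123282300 in ≈ 0.502 in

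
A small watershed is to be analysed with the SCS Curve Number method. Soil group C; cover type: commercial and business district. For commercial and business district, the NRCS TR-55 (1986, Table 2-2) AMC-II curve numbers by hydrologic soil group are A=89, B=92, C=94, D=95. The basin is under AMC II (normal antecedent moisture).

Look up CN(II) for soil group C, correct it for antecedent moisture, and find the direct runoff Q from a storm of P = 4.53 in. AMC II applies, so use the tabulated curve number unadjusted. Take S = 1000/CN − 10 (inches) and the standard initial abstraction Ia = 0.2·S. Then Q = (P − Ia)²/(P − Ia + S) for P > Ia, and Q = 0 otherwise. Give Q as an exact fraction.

NRCS table: commercial and business district, soil group C → CN(II) = 94
AMC II — tabulated CN = 94 applies directly.
S = 1000/94 − 10 = 30/47 in ≈ 0.638 in
Ia = 0.2·(30/47) = 6/47 in ≈ 0.128 in
Since P=4.530 > Ia=0.128: effective rainfall P−Ia = 20691/4700 in
Q: (20691/4700)² ÷ (23691/4700) = 142705827/37115900 in (≈ 3.845 in)

Q = 142705827/37115900 in ≈ 3.845 in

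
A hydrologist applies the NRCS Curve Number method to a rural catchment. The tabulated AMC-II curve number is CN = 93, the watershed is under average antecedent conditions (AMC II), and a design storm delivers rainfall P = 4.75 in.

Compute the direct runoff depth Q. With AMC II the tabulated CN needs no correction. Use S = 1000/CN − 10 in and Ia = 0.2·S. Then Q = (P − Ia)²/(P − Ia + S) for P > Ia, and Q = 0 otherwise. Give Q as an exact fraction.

Q = 2927521/740652 in ≈ 3.953 in

AMC II — tabulated CN = 93 applies directly.
Max retention: S = 1000/93 − 10 = 70/93 in (≈ 0.753 in)
Ia = 0.2S: 0.2·0.753 = 0.151 in (exactly 14/93)
Excess rainfall: 4.750 − 0.151 = 4.599 in; P > Ia so Q > 0
Q: (1711/372)² ÷ (1991/372) = 2927521/740652 in (≈ 3.953 in)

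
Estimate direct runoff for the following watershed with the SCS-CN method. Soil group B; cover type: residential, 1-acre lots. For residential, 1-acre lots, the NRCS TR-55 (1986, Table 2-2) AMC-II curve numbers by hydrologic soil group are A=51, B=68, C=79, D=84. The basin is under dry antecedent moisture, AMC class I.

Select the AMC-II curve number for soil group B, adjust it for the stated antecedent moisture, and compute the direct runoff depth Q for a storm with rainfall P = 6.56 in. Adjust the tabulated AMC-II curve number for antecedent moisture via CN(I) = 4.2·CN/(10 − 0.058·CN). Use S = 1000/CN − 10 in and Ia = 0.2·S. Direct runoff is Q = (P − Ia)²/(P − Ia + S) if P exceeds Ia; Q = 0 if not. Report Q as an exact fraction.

Q = 371487076/309135225 in ≈ 1.202 in

NRCS table: residential, 1-acre lots, soil group B → CN(II) = 68
Adjust CN=68 to AMC I: 4.2·68/(10 − 0.058·68) → (1428/5) ÷ (757/125) = 35700/757 ≈ 47.160
S = 1000/(35700/757) − 10 = 4000/357 in ≈ 11.204 in
Ia = 0.2S: 0.2·11.204 = 2.241 in (exactly 800/357)
Since P=6.560 > Ia=2.241: effective rainfall P−Ia = 38548/8925 in
Q: (38548/8925)² ÷ (138548/8925) = 371487076/309135225 in (≈ 1.202 in)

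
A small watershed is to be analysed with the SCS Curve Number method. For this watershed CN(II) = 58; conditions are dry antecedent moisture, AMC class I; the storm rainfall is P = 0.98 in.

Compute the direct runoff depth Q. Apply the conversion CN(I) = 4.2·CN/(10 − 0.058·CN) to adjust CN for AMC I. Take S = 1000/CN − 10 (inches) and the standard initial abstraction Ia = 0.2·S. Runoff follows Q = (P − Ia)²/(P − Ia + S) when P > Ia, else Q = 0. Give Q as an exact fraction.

Adjust CN=58 to AMC I: 4.2·58/(10 − 0.058·58) → (1218/5) ÷ (1659/250) = 2900/79 ≈ 36.709
Retention S: 1000/CN − 10 with CN=36.709 → S = 500/29 ≈ 17.241 in
Ia = 0.2·(500/29) = 100/29 in ≈ 3.448 in
P = 0.980 ≤ Ia = 3.448 in: entire storm abstracted, Q = 0.

Q = 0 in ≈ 0.000 in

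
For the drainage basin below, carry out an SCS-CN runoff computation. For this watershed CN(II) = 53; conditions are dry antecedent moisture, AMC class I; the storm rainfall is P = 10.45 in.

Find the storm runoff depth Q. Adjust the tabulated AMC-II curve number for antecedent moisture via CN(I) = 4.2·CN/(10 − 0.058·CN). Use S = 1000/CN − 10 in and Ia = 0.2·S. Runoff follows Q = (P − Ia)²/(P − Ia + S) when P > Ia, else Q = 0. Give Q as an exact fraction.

CN(I) from CN(II)=53: (4.2·53)/(10 − 0.058·53) = 111300/3463 ≈ 32.140
Max retention: S = 1000/(111300/3463) − 10 = 23500/1113 in (≈ 21.114 in)
Ia = 0.2S: 0.2·21.114 = 4.223 in (exactly 4700/1113)
Excess rainfall: 10.450 − 4.223 = 6.227 in; P > Ia so Q > 0
Q: (138617/22260)² ÷ (608617/22260) = 19214672689/13547814420 in (≈ 1.418 in)

Q = 19214672689/13547814420 in ≈ 1.418 in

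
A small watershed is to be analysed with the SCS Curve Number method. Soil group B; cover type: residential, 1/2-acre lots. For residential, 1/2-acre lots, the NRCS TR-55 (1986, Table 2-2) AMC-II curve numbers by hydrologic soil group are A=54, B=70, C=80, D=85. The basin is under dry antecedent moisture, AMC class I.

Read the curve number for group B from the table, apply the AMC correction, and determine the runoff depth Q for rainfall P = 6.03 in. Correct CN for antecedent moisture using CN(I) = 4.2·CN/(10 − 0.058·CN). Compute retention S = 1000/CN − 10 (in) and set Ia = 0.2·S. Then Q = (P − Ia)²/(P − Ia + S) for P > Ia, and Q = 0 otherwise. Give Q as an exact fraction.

NRCS table: residential, 1/2-acre lots, soil group B → CN(II) = 70
CN(I) from CN(II)=70: (4.2·70)/(10 − 0.058·70) = 4900/99 ≈ 49.495
Max retention: S = 1000/(4900/99) − 10 = 500/49 in (≈ 10.204 in)
Ia = 0.2·(500/49) = 100/49 in ≈ 2.041 in
Since P=6.030 > Ia=2.041: effective rainfall P−Ia = 19547/4900 in
Q: (19547/4900)² ÷ (69547/4900) = 382085209/340780300 in (≈ 1.121 in)

Q = 382085209/340780300 in ≈ 1.121 in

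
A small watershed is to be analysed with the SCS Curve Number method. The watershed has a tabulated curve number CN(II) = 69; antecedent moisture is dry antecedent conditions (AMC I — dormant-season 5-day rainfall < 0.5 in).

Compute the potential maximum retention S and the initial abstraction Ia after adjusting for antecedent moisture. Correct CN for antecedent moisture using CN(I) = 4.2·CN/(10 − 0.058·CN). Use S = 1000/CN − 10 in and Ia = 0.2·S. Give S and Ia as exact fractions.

Dry (AMC I): CN(I) = 4.2·69/(10 − 0.058·69) = (1449/5)/(2999/500) = 144900/2999 ≈ 48.316
Max retention: S = 1000/(144900/2999) − 10 = 15500/1449 in (≈ 10.697 in)
Initial abstraction Ia = S/5 = (15500/1449)/5 = 3100/1449 ≈ 2.139 in

S = 15500/1449 in ≈ 10.697 in; Ia = 3100/1449 in ≈ 2.139 in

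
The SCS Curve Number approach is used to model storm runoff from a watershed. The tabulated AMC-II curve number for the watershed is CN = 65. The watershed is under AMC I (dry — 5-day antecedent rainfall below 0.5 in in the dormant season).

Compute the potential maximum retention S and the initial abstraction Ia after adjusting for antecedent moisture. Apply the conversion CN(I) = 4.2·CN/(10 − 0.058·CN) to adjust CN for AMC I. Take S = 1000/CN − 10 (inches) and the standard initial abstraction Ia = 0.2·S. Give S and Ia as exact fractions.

CN(I) from CN(II)=65: (4.2·65)/(10 − 0.058·65) = 3900/89 ≈ 43.820
Max retention: S = 1000/(3900/89) − 10 = 500/39 in (≈ 12.821 in)
Ia = 0.2S: 0.2·12.821 = 2.564 in (exactly 100/39)

S = 500/39 in ≈ 12.821 in; Ia = 100/39 in ≈ 2.564 in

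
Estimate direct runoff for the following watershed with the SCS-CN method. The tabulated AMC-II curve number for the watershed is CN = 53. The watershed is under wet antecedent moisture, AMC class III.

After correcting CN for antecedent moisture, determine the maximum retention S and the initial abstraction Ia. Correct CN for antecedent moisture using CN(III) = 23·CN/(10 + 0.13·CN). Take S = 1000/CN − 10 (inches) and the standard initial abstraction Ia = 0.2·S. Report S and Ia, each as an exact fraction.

S = 4700/1219 in ≈ 3.856 in; Ia = 940/1219 in ≈ 0.771 in

CN(III) from CN(II)=53: (23·53)/(10 + 0.13·53) = 121900/1689 ≈ 72.173
Retention S: 1000/CN − 10 with CN=72.173 → S = 4700/1219 ≈ 3.856 in
Ia = 0.2·(4700/1219) = 940/1219 in ≈ 0.771 in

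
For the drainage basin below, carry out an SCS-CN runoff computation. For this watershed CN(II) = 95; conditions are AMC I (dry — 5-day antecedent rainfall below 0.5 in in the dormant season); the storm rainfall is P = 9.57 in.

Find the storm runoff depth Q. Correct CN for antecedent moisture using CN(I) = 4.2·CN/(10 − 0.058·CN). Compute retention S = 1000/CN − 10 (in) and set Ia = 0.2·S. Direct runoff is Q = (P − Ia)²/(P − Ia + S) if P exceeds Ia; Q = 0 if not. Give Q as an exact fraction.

Q = 138267216649/16831535700 in ≈ 8.215 in

Dry (AMC I): CN(I) = 4.2·95/(10 − 0.058·95) = 399/(449/100) = 39900/449 ≈ 88.864
Max retention: S = 1000/(39900/449) − 10 = 500/399 in (≈ 1.253 in)
Ia = 0.2S: 0.2·1.253 = 0.251 in (exactly 100/399)
Since P=9.570 > Ia=0.251: effective rainfall P−Ia = 371843/39900 in
Q = (371843/39900)²/((371843/39900) + 500/399) = (138267216649/1592010000)/(421843/39900) = 138267216649/16831535700 in ≈ 8.215 in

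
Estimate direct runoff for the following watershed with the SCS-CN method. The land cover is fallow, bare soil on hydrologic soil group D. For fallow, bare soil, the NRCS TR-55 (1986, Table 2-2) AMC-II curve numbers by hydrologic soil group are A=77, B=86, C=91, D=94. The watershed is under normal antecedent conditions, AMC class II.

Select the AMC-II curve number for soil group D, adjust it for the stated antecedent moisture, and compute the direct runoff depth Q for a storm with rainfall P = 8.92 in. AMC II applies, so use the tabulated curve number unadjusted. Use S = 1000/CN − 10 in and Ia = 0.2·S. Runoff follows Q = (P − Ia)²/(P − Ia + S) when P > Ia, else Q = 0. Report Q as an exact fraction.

Q = 106729561/13020175 in ≈ 8.197 in

NRCS table: fallow, bare soil, soil group D → CN(II) = 94
AMC II — tabulated CN = 94 applies directly.
Retention S: 1000/CN − 10 with CN=94.000 → S = 30/47 ≈ 0.638 in
Ia = 0.2S: 0.2·0.638 = 0.128 in (exactly 6/47)
P − Ia = 8.920 − 0.128 = 10331/1175 ≈ 8.792 in (> 0, runoff occurs)
Q: (10331/1175)² ÷ (11081/1175) = 106729561/13020175 in (≈ 8.197 in)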